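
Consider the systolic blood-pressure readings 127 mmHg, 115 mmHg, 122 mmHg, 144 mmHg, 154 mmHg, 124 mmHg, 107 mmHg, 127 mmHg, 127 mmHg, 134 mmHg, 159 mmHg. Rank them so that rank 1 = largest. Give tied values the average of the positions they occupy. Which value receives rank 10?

115

Sorted (descending): 159, 154, 144, 134, 127, 127, 127, 124, 122, 115, 107
The 3 values of 127 occupy positions 5–7 → average rank 6.
Rank 10 → value 115.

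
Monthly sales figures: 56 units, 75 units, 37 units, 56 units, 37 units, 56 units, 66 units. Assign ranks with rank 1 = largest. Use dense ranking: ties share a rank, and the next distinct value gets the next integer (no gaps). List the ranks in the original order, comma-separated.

Sorted (descending): 75, 66, 56, 56, 56, 37, 37
The 3 values of 56 share dense rank 3.
The 2 values of 37 share dense rank 4.
Remaining distinct values take the next consecutive integers.

3, 1, 4, 3, 4, 3, 2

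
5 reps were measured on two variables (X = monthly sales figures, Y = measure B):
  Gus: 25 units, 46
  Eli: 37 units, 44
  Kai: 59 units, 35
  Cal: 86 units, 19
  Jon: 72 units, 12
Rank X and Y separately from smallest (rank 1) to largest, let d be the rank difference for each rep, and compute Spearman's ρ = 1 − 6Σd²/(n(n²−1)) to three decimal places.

-0.900

Ranks of variable 1: 1, 2, 3, 5, 4
Ranks of variable 2: 5, 4, 3, 2, 1
d = r₁ − r₂: -4, -2, 0, 3, 3
d²: 16, 4, 0, 9, 9; Σd² = 38
ρ = 1 − 6·38/(5·24) = 1 − 228/120 = -0.900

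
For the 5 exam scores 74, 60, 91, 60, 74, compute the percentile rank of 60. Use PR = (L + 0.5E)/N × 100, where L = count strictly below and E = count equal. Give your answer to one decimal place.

N = 5.
Strictly below 60: 0. Equal to 60: 2.
PR = (0 + 0.5·2)/5 × 100 = 20.0

20.0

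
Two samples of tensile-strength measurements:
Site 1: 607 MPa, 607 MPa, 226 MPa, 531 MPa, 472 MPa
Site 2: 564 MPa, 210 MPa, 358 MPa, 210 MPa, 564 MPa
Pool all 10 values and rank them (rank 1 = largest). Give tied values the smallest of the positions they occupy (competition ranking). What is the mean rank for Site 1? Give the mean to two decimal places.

Sorted (descending): 607, 607, 564, 564, 531, 472, 358, 226, 210, 210
The 2 values of 607 occupy positions 1–2 → each gets rank 1.
The 2 values of 564 occupy positions 3–4 → each gets rank 3.
The 2 values of 210 occupy positions 9–10 → each gets rank 9.
Site 1 values → pooled ranks: 607→1, 607→1, 226→8, 531→5, 472→6
Mean rank = (1 + 1 + 8 + 5 + 6) / 5 = 4.20

4.20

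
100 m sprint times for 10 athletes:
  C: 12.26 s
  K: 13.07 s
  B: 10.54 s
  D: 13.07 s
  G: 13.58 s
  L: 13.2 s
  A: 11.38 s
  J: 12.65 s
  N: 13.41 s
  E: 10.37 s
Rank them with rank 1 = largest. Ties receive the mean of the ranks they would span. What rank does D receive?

Sorted (descending): 13.58, 13.41, 13.2, 13.07, 13.07, 12.65, 12.26, 11.38, 10.54, 10.37
The 2 values of 13.07 occupy positions 4–5 → average rank (4+5)/2 = 4.5.
D has value 13.07 s → rank 4.5.

4.5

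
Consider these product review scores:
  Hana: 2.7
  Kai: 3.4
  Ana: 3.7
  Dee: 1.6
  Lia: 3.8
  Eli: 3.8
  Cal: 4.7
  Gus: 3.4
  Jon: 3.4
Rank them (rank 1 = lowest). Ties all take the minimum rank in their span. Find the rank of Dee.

1

Sorted (ascending): 1.6, 2.7, 3.4, 3.4, 3.4, 3.7, 3.8, 3.8, 4.7
The 3 values of 3.4 occupy positions 3–5 → each gets rank 3.
The 2 values of 3.8 occupy positions 7–8 → each gets rank 7.
Dee has value 1.6 → rank 1.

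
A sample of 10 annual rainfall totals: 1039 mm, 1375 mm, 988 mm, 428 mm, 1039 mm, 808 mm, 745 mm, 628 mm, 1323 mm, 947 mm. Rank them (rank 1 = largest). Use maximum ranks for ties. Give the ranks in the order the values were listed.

Sorted (descending): 1375, 1323, 1039, 1039, 988, 947, 808, 745, 628, 428
The 2 values of 1039 occupy positions 3–4 → each gets rank 4.

4, 1, 5, 10, 4, 7, 8, 9, 2, 6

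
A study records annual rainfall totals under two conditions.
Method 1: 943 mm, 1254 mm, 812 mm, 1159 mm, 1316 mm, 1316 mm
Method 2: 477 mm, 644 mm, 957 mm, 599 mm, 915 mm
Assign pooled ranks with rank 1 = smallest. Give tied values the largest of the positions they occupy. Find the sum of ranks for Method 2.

18

Sorted (ascending): 477, 599, 644, 812, 915, 943, 957, 1159, 1254, 1316, 1316
The 2 values of 1316 occupy positions 10–11 → each gets rank 11.
Method 2 values → pooled ranks: 477→1, 644→3, 957→7, 599→2, 915→5
Rank sum = 1 + 3 + 7 + 2 + 5 = 18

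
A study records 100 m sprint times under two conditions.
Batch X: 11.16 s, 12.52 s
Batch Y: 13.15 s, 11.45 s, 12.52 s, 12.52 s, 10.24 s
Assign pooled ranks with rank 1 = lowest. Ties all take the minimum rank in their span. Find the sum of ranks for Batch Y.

Sorted (ascending): 10.24, 11.16, 11.45, 12.52, 12.52, 12.52, 13.15
The 3 values of 12.52 occupy positions 4–6 → each gets rank 4.
Batch Y values → pooled ranks: 13.15→7, 11.45→3, 12.52→4, 12.52→4, 10.24→1
Rank sum = 7 + 3 + 4 + 4 + 1 = 19

19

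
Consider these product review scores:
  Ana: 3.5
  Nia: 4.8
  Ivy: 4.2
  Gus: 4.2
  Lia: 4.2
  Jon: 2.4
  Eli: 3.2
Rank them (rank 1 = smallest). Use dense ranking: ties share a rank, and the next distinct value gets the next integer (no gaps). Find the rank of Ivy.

Sorted (ascending): 2.4, 3.2, 3.5, 4.2, 4.2, 4.2, 4.8
The 3 values of 4.2 share dense rank 4.
Remaining distinct values take the next consecutive integers.
Ivy has value 4.2 → rank 4.

4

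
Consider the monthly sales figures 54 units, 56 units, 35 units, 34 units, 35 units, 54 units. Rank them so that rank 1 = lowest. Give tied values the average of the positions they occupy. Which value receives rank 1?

34

Sorted (ascending): 34, 35, 35, 54, 54, 56
The 2 values of 35 occupy positions 2–3 → average rank (2+3)/2 = 2.5.
The 2 values of 54 occupy positions 4–5 → average rank (4+5)/2 = 4.5.
Rank 1 → value 34.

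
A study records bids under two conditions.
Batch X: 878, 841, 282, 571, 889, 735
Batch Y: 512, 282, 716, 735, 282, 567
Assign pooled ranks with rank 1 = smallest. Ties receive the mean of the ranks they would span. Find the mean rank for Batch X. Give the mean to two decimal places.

Sorted (ascending): 282, 282, 282, 512, 567, 571, 716, 735, 735, 841, 878, 889
The 3 values of 282 occupy positions 1–3 → average rank 2.
The 2 values of 735 occupy positions 8–9 → average rank (8+9)/2 = 8.5.
Batch X values → pooled ranks: 878→11, 841→10, 282→2, 571→6, 889→12, 735→8.5
Mean rank = (11 + 10 + 2 + 6 + 12 + 8.5) / 6 = 8.25

8.25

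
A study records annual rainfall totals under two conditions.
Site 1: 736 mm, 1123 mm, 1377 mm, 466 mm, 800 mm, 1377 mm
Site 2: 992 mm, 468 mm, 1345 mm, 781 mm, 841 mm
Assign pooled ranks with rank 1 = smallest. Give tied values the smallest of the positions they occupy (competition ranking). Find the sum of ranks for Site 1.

Sorted (ascending): 466, 468, 736, 781, 800, 841, 992, 1123, 1345, 1377, 1377
The 2 values of 1377 occupy positions 10–11 → each gets rank 10.
Site 1 values → pooled ranks: 736→3, 1123→8, 1377→10, 466→1, 800→5, 1377→10
Rank sum = 3 + 8 + 10 + 1 + 5 + 10 = 37

37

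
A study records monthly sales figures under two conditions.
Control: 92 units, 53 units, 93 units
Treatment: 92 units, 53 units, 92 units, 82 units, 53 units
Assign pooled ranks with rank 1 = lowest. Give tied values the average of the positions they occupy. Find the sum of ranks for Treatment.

Sorted (ascending): 53, 53, 53, 82, 92, 92, 92, 93
The 3 values of 53 occupy positions 1–3 → average rank 2.
The 3 values of 92 occupy positions 5–7 → average rank 6.
Treatment values → pooled ranks: 92→6, 53→2, 92→6, 82→4, 53→2
Rank sum = 6 + 2 + 6 + 4 + 2 = 20

20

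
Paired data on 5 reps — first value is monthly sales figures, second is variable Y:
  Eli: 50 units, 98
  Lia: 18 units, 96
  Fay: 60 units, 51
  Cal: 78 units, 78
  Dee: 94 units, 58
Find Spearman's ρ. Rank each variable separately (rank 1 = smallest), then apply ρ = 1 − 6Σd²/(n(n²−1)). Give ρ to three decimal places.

Ranks of variable 1: 2, 1, 3, 4, 5
Ranks of variable 2: 5, 4, 1, 3, 2
d = r₁ − r₂: -3, -3, 2, 1, 3
d²: 9, 9, 4, 1, 9; Σd² = 32
ρ = 1 − 6·32/(5·24) = 1 − 192/120 = -0.600

-0.600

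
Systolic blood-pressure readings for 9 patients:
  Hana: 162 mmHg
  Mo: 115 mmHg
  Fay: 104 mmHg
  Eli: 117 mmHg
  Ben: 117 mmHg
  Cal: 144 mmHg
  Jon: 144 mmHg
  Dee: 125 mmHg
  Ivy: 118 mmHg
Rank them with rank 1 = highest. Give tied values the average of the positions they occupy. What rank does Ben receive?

Sorted (descending): 162, 144, 144, 125, 118, 117, 117, 115, 104
The 2 values of 144 occupy positions 2–3 → average rank (2+3)/2 = 2.5.
The 2 values of 117 occupy positions 6–7 → average rank (6+7)/2 = 6.5.
Ben has value 117 mmHg → rank 6.5.

6.5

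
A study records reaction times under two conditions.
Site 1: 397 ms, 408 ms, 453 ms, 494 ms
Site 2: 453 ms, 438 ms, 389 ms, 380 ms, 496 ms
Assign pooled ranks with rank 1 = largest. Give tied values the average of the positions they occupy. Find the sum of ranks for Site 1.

18.5

Sorted (descending): 496, 494, 453, 453, 438, 408, 397, 389, 380
The 2 values of 453 occupy positions 3–4 → average rank (3+4)/2 = 3.5.
Site 1 values → pooled ranks: 397→7, 408→6, 453→3.5, 494→2
Rank sum = 7 + 6 + 3.5 + 2 = 18.5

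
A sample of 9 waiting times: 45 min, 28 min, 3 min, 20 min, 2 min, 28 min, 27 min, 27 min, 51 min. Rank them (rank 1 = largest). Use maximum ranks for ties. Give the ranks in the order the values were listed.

Sorted (descending): 51, 45, 28, 28, 27, 27, 20, 3, 2
The 2 values of 28 occupy positions 3–4 → each gets rank 4.
The 2 values of 27 occupy positions 5–6 → each gets rank 6.

2, 4, 8, 7, 9, 4, 6, 6, 1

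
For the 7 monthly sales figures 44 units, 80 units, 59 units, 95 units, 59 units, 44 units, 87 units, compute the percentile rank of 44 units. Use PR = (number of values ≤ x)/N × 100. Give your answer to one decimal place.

N = 7.
Strictly below 44: 0. Equal to 44: 2.
PR = 2/7 × 100 = 28.6

28.6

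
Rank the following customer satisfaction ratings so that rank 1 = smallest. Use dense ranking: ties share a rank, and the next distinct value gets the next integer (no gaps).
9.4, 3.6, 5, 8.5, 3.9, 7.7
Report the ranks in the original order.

6, 1, 3, 5, 2, 4

Sorted (ascending): 3.6, 3.9, 5, 7.7, 8.5, 9.4
No ties — each value takes its position as its rank.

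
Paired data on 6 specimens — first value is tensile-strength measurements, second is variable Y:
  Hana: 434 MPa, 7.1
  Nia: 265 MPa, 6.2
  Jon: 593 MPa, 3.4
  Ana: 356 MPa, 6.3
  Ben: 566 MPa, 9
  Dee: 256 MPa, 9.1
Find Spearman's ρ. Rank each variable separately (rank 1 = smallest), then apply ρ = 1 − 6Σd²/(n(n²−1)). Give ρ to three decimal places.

-0.429

Ranks of variable 1: 4, 2, 6, 3, 5, 1
Ranks of variable 2: 4, 2, 1, 3, 5, 6
d = r₁ − r₂: 0, 0, 5, 0, 0, -5
d²: 0, 0, 25, 0, 0, 25; Σd² = 50
ρ = 1 − 6·50/(6·35) = 1 − 300/210 = -0.429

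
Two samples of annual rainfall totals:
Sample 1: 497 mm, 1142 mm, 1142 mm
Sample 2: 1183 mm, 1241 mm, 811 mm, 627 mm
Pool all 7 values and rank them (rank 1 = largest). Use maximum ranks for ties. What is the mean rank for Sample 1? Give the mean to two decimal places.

Sorted (descending): 1241, 1183, 1142, 1142, 811, 627, 497
The 2 values of 1142 occupy positions 3–4 → each gets rank 4.
Sample 1 values → pooled ranks: 497→7, 1142→4, 1142→4
Mean rank = (7 + 4 + 4) / 3 = 5.00

5.00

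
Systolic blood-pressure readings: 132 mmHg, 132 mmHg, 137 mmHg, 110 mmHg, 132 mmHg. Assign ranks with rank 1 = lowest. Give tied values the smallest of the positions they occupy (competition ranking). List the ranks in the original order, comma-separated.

2, 2, 5, 1, 2

Sorted (ascending): 110, 132, 132, 132, 137
The 3 values of 132 occupy positions 2–4 → each gets rank 2.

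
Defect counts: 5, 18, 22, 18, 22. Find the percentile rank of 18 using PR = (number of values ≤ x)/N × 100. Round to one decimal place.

N = 5.
Strictly below 18: 1. Equal to 18: 2.
PR = 3/5 × 100 = 60.0

60.0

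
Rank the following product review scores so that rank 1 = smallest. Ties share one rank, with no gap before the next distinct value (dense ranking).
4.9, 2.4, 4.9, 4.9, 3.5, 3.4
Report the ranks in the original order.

Sorted (ascending): 2.4, 3.4, 3.5, 4.9, 4.9, 4.9
The 3 values of 4.9 share dense rank 4.
Remaining distinct values take the next consecutive integers.

4, 1, 4, 4, 3, 2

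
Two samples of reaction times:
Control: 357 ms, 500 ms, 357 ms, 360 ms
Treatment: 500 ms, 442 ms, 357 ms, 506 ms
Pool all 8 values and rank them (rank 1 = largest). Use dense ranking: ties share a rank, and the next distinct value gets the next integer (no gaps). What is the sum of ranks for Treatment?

Sorted (descending): 506, 500, 500, 442, 360, 357, 357, 357
The 2 values of 500 share dense rank 2.
The 3 values of 357 share dense rank 5.
Remaining distinct values take the next consecutive integers.
Treatment values → pooled ranks: 500→2, 442→3, 357→5, 506→1
Rank sum = 2 + 3 + 5 + 1 = 11

11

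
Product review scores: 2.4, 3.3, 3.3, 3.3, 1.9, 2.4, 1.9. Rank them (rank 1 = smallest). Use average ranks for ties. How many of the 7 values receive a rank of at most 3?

Sorted (ascending): 1.9, 1.9, 2.4, 2.4, 3.3, 3.3, 3.3
The 2 values of 1.9 occupy positions 1–2 → average rank (1+2)/2 = 1.5.
The 2 values of 2.4 occupy positions 3–4 → average rank (3+4)/2 = 3.5.
The 3 values of 3.3 occupy positions 5–7 → average rank 6.
Ranks ≤ 3: {1.5, 1.5} → 2 values.

2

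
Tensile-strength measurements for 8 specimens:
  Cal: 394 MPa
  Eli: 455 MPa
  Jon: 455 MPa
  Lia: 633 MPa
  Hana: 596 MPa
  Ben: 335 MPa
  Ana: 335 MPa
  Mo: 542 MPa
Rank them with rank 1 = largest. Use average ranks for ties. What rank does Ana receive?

7.5

Sorted (descending): 633, 596, 542, 455, 455, 394, 335, 335
The 2 values of 455 occupy positions 4–5 → average rank (4+5)/2 = 4.5.
The 2 values of 335 occupy positions 7–8 → average rank (7+8)/2 = 7.5.
Ana has value 335 MPa → rank 7.5.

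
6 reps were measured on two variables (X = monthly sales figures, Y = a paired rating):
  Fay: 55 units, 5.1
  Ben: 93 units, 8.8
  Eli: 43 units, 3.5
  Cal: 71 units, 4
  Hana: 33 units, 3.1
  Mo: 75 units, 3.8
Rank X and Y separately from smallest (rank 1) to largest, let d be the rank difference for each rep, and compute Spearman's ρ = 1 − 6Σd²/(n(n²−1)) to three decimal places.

0.771

Ranks of variable 1: 3, 6, 2, 4, 1, 5
Ranks of variable 2: 5, 6, 2, 4, 1, 3
d = r₁ − r₂: -2, 0, 0, 0, 0, 2
d²: 4, 0, 0, 0, 0, 4; Σd² = 8
ρ = 1 − 6·8/(6·35) = 1 − 48/210 = 0.771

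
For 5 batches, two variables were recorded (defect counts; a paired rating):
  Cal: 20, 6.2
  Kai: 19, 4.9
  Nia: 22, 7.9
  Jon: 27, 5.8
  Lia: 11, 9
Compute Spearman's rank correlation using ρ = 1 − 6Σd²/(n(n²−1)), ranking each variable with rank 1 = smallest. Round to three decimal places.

-0.300

Ranks of variable 1: 3, 2, 4, 5, 1
Ranks of variable 2: 3, 1, 4, 2, 5
d = r₁ − r₂: 0, 1, 0, 3, -4
d²: 0, 1, 0, 9, 16; Σd² = 26
ρ = 1 − 6·26/(5·24) = 1 − 156/120 = -0.300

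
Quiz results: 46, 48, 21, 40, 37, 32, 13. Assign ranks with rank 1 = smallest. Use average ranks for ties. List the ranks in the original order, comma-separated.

Sorted (ascending): 13, 21, 32, 37, 40, 46, 48
No ties — each value takes its position as its rank.

6, 7, 2, 5, 4, 3, 1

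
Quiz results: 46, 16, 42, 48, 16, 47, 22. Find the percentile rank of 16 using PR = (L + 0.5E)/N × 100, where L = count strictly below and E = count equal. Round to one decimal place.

14.3

N = 7.
Strictly below 16: 0. Equal to 16: 2.
PR = (0 + 0.5·2)/7 × 100 = 14.3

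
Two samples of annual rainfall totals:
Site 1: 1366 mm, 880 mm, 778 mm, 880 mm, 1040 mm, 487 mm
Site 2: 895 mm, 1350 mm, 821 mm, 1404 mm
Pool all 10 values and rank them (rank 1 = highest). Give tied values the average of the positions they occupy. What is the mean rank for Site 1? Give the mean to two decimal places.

Sorted (descending): 1404, 1366, 1350, 1040, 895, 880, 880, 821, 778, 487
The 2 values of 880 occupy positions 6–7 → average rank (6+7)/2 = 6.5.
Site 1 values → pooled ranks: 1366→2, 880→6.5, 778→9, 880→6.5, 1040→4, 487→10
Mean rank = (2 + 6.5 + 9 + 6.5 + 4 + 10) / 6 = 6.33

6.33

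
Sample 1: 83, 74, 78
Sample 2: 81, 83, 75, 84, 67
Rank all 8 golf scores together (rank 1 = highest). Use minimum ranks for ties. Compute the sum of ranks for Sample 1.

Sorted (descending): 84, 83, 83, 81, 78, 75, 74, 67
The 2 values of 83 occupy positions 2–3 → each gets rank 2.
Sample 1 values → pooled ranks: 83→2, 74→7, 78→5
Rank sum = 2 + 7 + 5 = 14

14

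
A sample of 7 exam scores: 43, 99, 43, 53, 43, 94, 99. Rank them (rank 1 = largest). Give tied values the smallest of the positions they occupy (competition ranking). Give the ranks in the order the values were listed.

5, 1, 5, 4, 5, 3, 1

Sorted (descending): 99, 99, 94, 53, 43, 43, 43
The 2 values of 99 occupy positions 1–2 → each gets rank 1.
The 3 values of 43 occupy positions 5–7 → each gets rank 5.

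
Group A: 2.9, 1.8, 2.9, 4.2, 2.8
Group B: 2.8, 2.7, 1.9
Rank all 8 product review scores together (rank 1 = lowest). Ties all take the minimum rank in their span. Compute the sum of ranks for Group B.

Sorted (ascending): 1.8, 1.9, 2.7, 2.8, 2.8, 2.9, 2.9, 4.2
The 2 values of 2.8 occupy positions 4–5 → each gets rank 4.
The 2 values of 2.9 occupy positions 6–7 → each gets rank 6.
Group B values → pooled ranks: 2.8→4, 2.7→3, 1.9→2
Rank sum = 4 + 3 + 2 = 9

9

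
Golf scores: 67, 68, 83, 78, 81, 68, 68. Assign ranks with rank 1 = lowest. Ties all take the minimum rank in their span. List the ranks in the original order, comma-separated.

1, 2, 7, 5, 6, 2, 2

Sorted (ascending): 67, 68, 68, 68, 78, 81, 83
The 3 values of 68 occupy positions 2–4 → each gets rank 2.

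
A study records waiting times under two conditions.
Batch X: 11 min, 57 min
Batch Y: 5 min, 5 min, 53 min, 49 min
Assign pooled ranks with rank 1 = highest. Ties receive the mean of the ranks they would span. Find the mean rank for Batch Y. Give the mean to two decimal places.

4.00

Sorted (descending): 57, 53, 49, 11, 5, 5
The 2 values of 5 occupy positions 5–6 → average rank (5+6)/2 = 5.5.
Batch Y values → pooled ranks: 5→5.5, 5→5.5, 53→2, 49→3
Mean rank = (5.5 + 5.5 + 2 + 3) / 4 = 4.00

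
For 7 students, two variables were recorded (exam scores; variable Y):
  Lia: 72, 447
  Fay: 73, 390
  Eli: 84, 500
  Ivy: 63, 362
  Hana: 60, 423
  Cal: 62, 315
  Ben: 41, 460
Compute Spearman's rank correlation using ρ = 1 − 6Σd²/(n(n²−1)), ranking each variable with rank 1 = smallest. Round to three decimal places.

0.179

Ranks of variable 1: 5, 6, 7, 4, 2, 3, 1
Ranks of variable 2: 5, 3, 7, 2, 4, 1, 6
d = r₁ − r₂: 0, 3, 0, 2, -2, 2, -5
d²: 0, 9, 0, 4, 4, 4, 25; Σd² = 46
ρ = 1 − 6·46/(7·48) = 1 − 276/336 = 0.179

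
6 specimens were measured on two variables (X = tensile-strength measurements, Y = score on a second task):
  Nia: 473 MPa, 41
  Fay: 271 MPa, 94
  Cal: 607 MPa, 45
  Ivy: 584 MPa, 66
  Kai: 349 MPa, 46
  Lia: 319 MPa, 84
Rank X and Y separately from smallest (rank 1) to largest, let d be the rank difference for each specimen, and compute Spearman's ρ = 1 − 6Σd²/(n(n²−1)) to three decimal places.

Ranks of variable 1: 4, 1, 6, 5, 3, 2
Ranks of variable 2: 1, 6, 2, 4, 3, 5
d = r₁ − r₂: 3, -5, 4, 1, 0, -3
d²: 9, 25, 16, 1, 0, 9; Σd² = 60
ρ = 1 − 6·60/(6·35) = 1 − 360/210 = -0.714

-0.714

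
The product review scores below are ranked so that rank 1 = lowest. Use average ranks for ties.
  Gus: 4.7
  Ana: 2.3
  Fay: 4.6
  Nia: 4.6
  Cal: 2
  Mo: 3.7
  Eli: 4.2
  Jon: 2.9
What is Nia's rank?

Sorted (ascending): 2, 2.3, 2.9, 3.7, 4.2, 4.6, 4.6, 4.7
The 2 values of 4.6 occupy positions 6–7 → average rank (6+7)/2 = 6.5.
Nia has value 4.6 → rank 6.5.

6.5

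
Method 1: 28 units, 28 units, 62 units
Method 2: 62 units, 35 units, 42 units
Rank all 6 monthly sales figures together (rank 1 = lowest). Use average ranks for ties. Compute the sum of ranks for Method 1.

8.5

Sorted (ascending): 28, 28, 35, 42, 62, 62
The 2 values of 28 occupy positions 1–2 → average rank (1+2)/2 = 1.5.
The 2 values of 62 occupy positions 5–6 → average rank (5+6)/2 = 5.5.
Method 1 values → pooled ranks: 28→1.5, 28→1.5, 62→5.5
Rank sum = 1.5 + 1.5 + 5.5 = 8.5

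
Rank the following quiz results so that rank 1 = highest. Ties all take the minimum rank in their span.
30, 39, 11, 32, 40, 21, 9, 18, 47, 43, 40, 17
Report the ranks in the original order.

7, 5, 11, 6, 3, 8, 12, 9, 1, 2, 3, 10

Sorted (descending): 47, 43, 40, 40, 39, 32, 30, 21, 18, 17, 11, 9
The 2 values of 40 occupy positions 3–4 → each gets rank 3.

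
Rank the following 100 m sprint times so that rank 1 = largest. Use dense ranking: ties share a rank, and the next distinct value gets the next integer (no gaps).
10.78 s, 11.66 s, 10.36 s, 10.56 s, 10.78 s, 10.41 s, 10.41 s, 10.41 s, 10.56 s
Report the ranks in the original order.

Sorted (descending): 11.66, 10.78, 10.78, 10.56, 10.56, 10.41, 10.41, 10.41, 10.36
The 2 values of 10.78 share dense rank 2.
The 2 values of 10.56 share dense rank 3.
The 3 values of 10.41 share dense rank 4.
Remaining distinct values take the next consecutive integers.

2, 1, 5, 3, 2, 4, 4, 4, 3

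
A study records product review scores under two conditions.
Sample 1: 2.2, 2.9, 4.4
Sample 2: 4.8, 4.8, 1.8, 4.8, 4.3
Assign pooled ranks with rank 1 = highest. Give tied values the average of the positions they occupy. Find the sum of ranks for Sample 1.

17

Sorted (descending): 4.8, 4.8, 4.8, 4.4, 4.3, 2.9, 2.2, 1.8
The 3 values of 4.8 occupy positions 1–3 → average rank 2.
Sample 1 values → pooled ranks: 2.2→7, 2.9→6, 4.4→4
Rank sum = 7 + 6 + 4 = 17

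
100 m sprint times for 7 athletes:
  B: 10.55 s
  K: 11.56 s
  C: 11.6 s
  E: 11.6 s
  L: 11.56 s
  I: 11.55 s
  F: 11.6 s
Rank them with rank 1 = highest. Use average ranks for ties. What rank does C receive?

Sorted (descending): 11.6, 11.6, 11.6, 11.56, 11.56, 11.55, 10.55
The 3 values of 11.6 occupy positions 1–3 → average rank 2.
The 2 values of 11.56 occupy positions 4–5 → average rank (4+5)/2 = 4.5.
C has value 11.6 s → rank 2.

2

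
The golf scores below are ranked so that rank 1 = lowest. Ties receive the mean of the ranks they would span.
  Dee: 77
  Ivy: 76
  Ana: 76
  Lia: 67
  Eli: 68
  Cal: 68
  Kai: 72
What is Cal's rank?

2.5

Sorted (ascending): 67, 68, 68, 72, 76, 76, 77
The 2 values of 68 occupy positions 2–3 → average rank (2+3)/2 = 2.5.
The 2 values of 76 occupy positions 5–6 → average rank (5+6)/2 = 5.5.
Cal has value 68 → rank 2.5.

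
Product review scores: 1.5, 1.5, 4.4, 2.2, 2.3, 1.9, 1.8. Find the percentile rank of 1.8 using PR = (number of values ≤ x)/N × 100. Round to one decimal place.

42.9

N = 7.
Strictly below 1.8: 2. Equal to 1.8: 1.
PR = 3/7 × 100 = 42.9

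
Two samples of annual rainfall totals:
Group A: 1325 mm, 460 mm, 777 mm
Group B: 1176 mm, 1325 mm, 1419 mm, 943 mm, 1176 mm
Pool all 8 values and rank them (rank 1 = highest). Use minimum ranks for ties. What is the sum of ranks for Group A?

17

Sorted (descending): 1419, 1325, 1325, 1176, 1176, 943, 777, 460
The 2 values of 1325 occupy positions 2–3 → each gets rank 2.
The 2 values of 1176 occupy positions 4–5 → each gets rank 4.
Group A values → pooled ranks: 1325→2, 460→8, 777→7
Rank sum = 2 + 8 + 7 = 17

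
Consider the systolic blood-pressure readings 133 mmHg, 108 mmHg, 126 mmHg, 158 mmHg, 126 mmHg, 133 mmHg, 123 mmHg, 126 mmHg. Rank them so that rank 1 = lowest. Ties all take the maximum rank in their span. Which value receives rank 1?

Sorted (ascending): 108, 123, 126, 126, 126, 133, 133, 158
The 3 values of 126 occupy positions 3–5 → each gets rank 5.
The 2 values of 133 occupy positions 6–7 → each gets rank 7.
Rank 1 → value 108.

108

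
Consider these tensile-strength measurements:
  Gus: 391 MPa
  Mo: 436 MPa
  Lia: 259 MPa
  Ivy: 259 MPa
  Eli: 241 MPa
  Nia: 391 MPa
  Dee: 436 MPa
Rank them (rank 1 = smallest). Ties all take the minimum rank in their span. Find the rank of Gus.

Sorted (ascending): 241, 259, 259, 391, 391, 436, 436
The 2 values of 259 occupy positions 2–3 → each gets rank 2.
The 2 values of 391 occupy positions 4–5 → each gets rank 4.
The 2 values of 436 occupy positions 6–7 → each gets rank 6.
Gus has value 391 MPa → rank 4.

4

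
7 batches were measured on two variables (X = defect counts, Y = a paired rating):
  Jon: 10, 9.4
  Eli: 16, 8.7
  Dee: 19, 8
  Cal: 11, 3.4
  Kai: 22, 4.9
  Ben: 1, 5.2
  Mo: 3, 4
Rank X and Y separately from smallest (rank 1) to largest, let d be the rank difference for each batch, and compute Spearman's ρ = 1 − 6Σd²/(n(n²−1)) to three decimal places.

0.071

Ranks of variable 1: 3, 5, 6, 4, 7, 1, 2
Ranks of variable 2: 7, 6, 5, 1, 3, 4, 2
d = r₁ − r₂: -4, -1, 1, 3, 4, -3, 0
d²: 16, 1, 1, 9, 16, 9, 0; Σd² = 52
ρ = 1 − 6·52/(7·48) = 1 − 312/336 = 0.071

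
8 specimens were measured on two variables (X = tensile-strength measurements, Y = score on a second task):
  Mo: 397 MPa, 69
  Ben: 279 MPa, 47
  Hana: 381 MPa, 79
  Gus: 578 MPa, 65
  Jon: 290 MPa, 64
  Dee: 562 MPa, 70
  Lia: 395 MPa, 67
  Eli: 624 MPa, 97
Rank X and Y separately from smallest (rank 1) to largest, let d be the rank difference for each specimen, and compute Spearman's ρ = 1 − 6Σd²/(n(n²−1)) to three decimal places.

Ranks of variable 1: 5, 1, 3, 7, 2, 6, 4, 8
Ranks of variable 2: 5, 1, 7, 3, 2, 6, 4, 8
d = r₁ − r₂: 0, 0, -4, 4, 0, 0, 0, 0
d²: 0, 0, 16, 16, 0, 0, 0, 0; Σd² = 32
ρ = 1 − 6·32/(8·63) = 1 − 192/504 = 0.619

0.619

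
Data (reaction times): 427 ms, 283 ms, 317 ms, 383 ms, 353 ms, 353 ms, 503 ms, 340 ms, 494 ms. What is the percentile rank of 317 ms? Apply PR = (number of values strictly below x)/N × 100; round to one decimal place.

N = 9.
Strictly below 317: 1. Equal to 317: 1.
PR = 1/9 × 100 = 11.1

11.1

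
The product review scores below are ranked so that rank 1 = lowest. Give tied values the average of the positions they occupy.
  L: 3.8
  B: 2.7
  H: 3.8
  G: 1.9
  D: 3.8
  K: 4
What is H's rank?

4

Sorted (ascending): 1.9, 2.7, 3.8, 3.8, 3.8, 4
The 3 values of 3.8 occupy positions 3–5 → average rank 4.
H has value 3.8 → rank 4.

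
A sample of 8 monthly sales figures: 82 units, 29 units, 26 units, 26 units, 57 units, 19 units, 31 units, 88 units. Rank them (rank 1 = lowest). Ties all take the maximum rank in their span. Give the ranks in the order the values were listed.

7, 4, 3, 3, 6, 1, 5, 8

Sorted (ascending): 19, 26, 26, 29, 31, 57, 82, 88
The 2 values of 26 occupy positions 2–3 → each gets rank 3.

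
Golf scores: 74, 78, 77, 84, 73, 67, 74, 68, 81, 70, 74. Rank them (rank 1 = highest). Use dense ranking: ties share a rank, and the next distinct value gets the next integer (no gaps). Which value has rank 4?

77

Sorted (descending): 84, 81, 78, 77, 74, 74, 74, 73, 70, 68, 67
The 3 values of 74 share dense rank 5.
Remaining distinct values take the next consecutive integers.
Rank 4 → value 77.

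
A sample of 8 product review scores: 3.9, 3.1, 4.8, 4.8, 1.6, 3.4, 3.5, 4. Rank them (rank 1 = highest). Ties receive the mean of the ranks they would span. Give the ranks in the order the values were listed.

4, 7, 1.5, 1.5, 8, 6, 5, 3

Sorted (descending): 4.8, 4.8, 4, 3.9, 3.5, 3.4, 3.1, 1.6
The 2 values of 4.8 occupy positions 1–2 → average rank (1+2)/2 = 1.5.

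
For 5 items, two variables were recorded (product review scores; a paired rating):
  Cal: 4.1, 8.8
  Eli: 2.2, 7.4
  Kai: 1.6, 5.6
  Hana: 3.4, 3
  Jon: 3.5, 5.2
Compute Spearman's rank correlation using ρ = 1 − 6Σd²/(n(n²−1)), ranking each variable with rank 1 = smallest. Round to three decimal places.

0.200

Ranks of variable 1: 5, 2, 1, 3, 4
Ranks of variable 2: 5, 4, 3, 1, 2
d = r₁ − r₂: 0, -2, -2, 2, 2
d²: 0, 4, 4, 4, 4; Σd² = 16
ρ = 1 − 6·16/(5·24) = 1 − 96/120 = 0.200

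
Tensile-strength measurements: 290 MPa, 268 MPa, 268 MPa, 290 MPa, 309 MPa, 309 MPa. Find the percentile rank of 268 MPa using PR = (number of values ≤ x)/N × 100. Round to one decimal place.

33.3

N = 6.
Strictly below 268: 0. Equal to 268: 2.
PR = 2/6 × 100 = 33.3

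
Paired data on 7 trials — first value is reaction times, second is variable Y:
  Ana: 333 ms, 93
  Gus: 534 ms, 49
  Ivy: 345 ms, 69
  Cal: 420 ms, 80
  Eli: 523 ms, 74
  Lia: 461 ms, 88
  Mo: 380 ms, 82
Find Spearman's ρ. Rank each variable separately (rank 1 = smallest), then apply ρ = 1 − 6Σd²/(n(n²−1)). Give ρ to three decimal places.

-0.536

Ranks of variable 1: 1, 7, 2, 4, 6, 5, 3
Ranks of variable 2: 7, 1, 2, 4, 3, 6, 5
d = r₁ − r₂: -6, 6, 0, 0, 3, -1, -2
d²: 36, 36, 0, 0, 9, 1, 4; Σd² = 86
ρ = 1 − 6·86/(7·48) = 1 − 516/336 = -0.536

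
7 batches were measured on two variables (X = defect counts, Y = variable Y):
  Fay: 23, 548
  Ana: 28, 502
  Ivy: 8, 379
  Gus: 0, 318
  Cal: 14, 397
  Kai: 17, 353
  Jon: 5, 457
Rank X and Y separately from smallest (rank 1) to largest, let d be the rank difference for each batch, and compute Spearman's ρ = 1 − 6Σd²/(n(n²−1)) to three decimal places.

Ranks of variable 1: 6, 7, 3, 1, 4, 5, 2
Ranks of variable 2: 7, 6, 3, 1, 4, 2, 5
d = r₁ − r₂: -1, 1, 0, 0, 0, 3, -3
d²: 1, 1, 0, 0, 0, 9, 9; Σd² = 20
ρ = 1 − 6·20/(7·48) = 1 − 120/336 = 0.643

0.643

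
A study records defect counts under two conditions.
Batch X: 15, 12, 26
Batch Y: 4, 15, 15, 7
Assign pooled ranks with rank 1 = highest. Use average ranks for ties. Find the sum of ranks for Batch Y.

Sorted (descending): 26, 15, 15, 15, 12, 7, 4
The 3 values of 15 occupy positions 2–4 → average rank 3.
Batch Y values → pooled ranks: 4→7, 15→3, 15→3, 7→6
Rank sum = 7 + 3 + 3 + 6 = 19

19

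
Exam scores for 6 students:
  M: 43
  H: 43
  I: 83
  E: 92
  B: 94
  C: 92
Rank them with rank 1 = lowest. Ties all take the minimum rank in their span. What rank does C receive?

Sorted (ascending): 43, 43, 83, 92, 92, 94
The 2 values of 43 occupy positions 1–2 → each gets rank 1.
The 2 values of 92 occupy positions 4–5 → each gets rank 4.
C has value 92 → rank 4.

4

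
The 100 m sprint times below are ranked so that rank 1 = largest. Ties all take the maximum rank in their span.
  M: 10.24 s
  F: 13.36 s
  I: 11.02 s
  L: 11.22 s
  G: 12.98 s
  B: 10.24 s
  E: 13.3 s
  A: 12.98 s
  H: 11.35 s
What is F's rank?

Sorted (descending): 13.36, 13.3, 12.98, 12.98, 11.35, 11.22, 11.02, 10.24, 10.24
The 2 values of 12.98 occupy positions 3–4 → each gets rank 4.
The 2 values of 10.24 occupy positions 8–9 → each gets rank 9.
F has value 13.36 s → rank 1.

1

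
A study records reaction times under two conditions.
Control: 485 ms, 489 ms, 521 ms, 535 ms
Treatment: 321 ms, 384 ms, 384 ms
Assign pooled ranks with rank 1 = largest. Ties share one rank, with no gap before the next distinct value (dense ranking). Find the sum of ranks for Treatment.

16

Sorted (descending): 535, 521, 489, 485, 384, 384, 321
The 2 values of 384 share dense rank 5.
Remaining distinct values take the next consecutive integers.
Treatment values → pooled ranks: 321→6, 384→5, 384→5
Rank sum = 6 + 5 + 5 = 16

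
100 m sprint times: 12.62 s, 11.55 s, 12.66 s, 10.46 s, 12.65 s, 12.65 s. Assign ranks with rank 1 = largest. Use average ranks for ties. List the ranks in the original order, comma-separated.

4, 5, 1, 6, 2.5, 2.5

Sorted (descending): 12.66, 12.65, 12.65, 12.62, 11.55, 10.46
The 2 values of 12.65 occupy positions 2–3 → average rank (2+3)/2 = 2.5.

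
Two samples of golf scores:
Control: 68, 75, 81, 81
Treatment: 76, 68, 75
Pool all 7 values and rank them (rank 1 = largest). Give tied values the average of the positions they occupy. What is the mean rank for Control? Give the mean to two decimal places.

Sorted (descending): 81, 81, 76, 75, 75, 68, 68
The 2 values of 81 occupy positions 1–2 → average rank (1+2)/2 = 1.5.
The 2 values of 75 occupy positions 4–5 → average rank (4+5)/2 = 4.5.
The 2 values of 68 occupy positions 6–7 → average rank (6+7)/2 = 6.5.
Control values → pooled ranks: 68→6.5, 75→4.5, 81→1.5, 81→1.5
Mean rank = (6.5 + 4.5 + 1.5 + 1.5) / 4 = 3.50

3.50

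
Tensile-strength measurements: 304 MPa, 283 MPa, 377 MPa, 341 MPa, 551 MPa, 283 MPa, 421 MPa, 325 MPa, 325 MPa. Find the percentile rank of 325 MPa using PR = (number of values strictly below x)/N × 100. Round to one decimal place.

N = 9.
Strictly below 325: 3. Equal to 325: 2.
PR = 3/9 × 100 = 33.3

33.3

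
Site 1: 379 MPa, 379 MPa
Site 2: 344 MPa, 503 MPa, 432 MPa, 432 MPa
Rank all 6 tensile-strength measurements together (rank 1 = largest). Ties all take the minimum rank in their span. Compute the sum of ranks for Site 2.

11

Sorted (descending): 503, 432, 432, 379, 379, 344
The 2 values of 432 occupy positions 2–3 → each gets rank 2.
The 2 values of 379 occupy positions 4–5 → each gets rank 4.
Site 2 values → pooled ranks: 344→6, 503→1, 432→2, 432→2
Rank sum = 6 + 1 + 2 + 2 = 11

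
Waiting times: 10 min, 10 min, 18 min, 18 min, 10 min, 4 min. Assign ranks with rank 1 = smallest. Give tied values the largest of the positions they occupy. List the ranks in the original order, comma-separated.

Sorted (ascending): 4, 10, 10, 10, 18, 18
The 3 values of 10 occupy positions 2–4 → each gets rank 4.
The 2 values of 18 occupy positions 5–6 → each gets rank 6.

4, 4, 6, 6, 4, 1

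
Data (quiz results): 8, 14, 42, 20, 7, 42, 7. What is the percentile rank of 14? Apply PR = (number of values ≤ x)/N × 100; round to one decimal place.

57.1

N = 7.
Strictly below 14: 3. Equal to 14: 1.
PR = 4/7 × 100 = 57.1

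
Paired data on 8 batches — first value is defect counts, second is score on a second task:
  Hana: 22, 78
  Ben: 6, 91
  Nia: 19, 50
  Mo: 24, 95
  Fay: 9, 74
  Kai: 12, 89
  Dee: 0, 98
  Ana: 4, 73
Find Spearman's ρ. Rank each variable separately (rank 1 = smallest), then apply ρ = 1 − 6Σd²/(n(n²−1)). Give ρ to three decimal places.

Ranks of variable 1: 7, 3, 6, 8, 4, 5, 1, 2
Ranks of variable 2: 4, 6, 1, 7, 3, 5, 8, 2
d = r₁ − r₂: 3, -3, 5, 1, 1, 0, -7, 0
d²: 9, 9, 25, 1, 1, 0, 49, 0; Σd² = 94
ρ = 1 − 6·94/(8·63) = 1 − 564/504 = -0.119

-0.119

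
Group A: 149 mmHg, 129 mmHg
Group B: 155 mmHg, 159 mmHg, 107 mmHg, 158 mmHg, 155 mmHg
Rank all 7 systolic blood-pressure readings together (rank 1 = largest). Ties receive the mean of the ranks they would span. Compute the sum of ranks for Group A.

11

Sorted (descending): 159, 158, 155, 155, 149, 129, 107
The 2 values of 155 occupy positions 3–4 → average rank (3+4)/2 = 3.5.
Group A values → pooled ranks: 149→5, 129→6
Rank sum = 5 + 6 = 11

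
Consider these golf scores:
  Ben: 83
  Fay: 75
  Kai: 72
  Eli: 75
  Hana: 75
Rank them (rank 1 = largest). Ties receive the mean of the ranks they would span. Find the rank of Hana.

Sorted (descending): 83, 75, 75, 75, 72
The 3 values of 75 occupy positions 2–4 → average rank 3.
Hana has value 75 → rank 3.

3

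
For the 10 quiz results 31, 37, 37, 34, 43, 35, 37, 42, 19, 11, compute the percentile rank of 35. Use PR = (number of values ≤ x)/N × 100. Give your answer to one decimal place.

50.0

N = 10.
Strictly below 35: 4. Equal to 35: 1.
PR = 5/10 × 100 = 50.0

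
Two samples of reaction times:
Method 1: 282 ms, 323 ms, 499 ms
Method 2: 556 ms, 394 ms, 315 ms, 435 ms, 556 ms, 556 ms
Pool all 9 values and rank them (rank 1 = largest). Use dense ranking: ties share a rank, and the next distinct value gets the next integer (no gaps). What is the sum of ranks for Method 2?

16

Sorted (descending): 556, 556, 556, 499, 435, 394, 323, 315, 282
The 3 values of 556 share dense rank 1.
Remaining distinct values take the next consecutive integers.
Method 2 values → pooled ranks: 556→1, 394→4, 315→6, 435→3, 556→1, 556→1
Rank sum = 1 + 4 + 6 + 3 + 1 + 1 = 16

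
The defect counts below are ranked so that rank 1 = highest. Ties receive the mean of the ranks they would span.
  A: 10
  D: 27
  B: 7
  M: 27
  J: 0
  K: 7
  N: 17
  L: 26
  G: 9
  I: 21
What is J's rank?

Sorted (descending): 27, 27, 26, 21, 17, 10, 9, 7, 7, 0
The 2 values of 27 occupy positions 1–2 → average rank (1+2)/2 = 1.5.
The 2 values of 7 occupy positions 8–9 → average rank (8+9)/2 = 8.5.
J has value 0 → rank 10.

10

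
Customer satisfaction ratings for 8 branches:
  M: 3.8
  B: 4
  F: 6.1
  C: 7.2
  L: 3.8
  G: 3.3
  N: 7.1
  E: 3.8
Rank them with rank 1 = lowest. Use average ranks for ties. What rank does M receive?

Sorted (ascending): 3.3, 3.8, 3.8, 3.8, 4, 6.1, 7.1, 7.2
The 3 values of 3.8 occupy positions 2–4 → average rank 3.
M has value 3.8 → rank 3.

3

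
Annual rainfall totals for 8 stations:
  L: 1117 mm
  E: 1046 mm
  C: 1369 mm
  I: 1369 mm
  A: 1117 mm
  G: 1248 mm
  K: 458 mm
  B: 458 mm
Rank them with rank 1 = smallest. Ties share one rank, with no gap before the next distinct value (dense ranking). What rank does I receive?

Sorted (ascending): 458, 458, 1046, 1117, 1117, 1248, 1369, 1369
The 2 values of 458 share dense rank 1.
The 2 values of 1117 share dense rank 3.
The 2 values of 1369 share dense rank 5.
Remaining distinct values take the next consecutive integers.
I has value 1369 mm → rank 5.

5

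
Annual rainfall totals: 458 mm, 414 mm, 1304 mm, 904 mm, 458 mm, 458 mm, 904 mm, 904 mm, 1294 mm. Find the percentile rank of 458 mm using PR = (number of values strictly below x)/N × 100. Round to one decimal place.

11.1

N = 9.
Strictly below 458: 1. Equal to 458: 3.
PR = 1/9 × 100 = 11.1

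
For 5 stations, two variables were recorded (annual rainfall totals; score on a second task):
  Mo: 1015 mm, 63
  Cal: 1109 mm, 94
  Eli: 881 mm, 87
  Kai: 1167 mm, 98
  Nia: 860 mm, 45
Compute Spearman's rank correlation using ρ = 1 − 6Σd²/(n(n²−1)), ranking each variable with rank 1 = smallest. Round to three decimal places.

0.900

Ranks of variable 1: 3, 4, 2, 5, 1
Ranks of variable 2: 2, 4, 3, 5, 1
d = r₁ − r₂: 1, 0, -1, 0, 0
d²: 1, 0, 1, 0, 0; Σd² = 2
ρ = 1 − 6·2/(5·24) = 1 − 12/120 = 0.900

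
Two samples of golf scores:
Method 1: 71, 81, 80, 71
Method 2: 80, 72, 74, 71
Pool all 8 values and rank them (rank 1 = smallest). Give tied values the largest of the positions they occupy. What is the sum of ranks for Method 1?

Sorted (ascending): 71, 71, 71, 72, 74, 80, 80, 81
The 3 values of 71 occupy positions 1–3 → each gets rank 3.
The 2 values of 80 occupy positions 6–7 → each gets rank 7.
Method 1 values → pooled ranks: 71→3, 81→8, 80→7, 71→3
Rank sum = 3 + 8 + 7 + 3 = 21

21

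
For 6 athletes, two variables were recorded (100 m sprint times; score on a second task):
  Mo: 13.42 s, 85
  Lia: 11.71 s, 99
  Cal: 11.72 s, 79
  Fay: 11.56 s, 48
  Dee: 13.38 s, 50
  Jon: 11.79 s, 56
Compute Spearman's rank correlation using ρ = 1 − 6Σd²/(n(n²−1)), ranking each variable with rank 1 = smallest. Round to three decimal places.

Ranks of variable 1: 6, 2, 3, 1, 5, 4
Ranks of variable 2: 5, 6, 4, 1, 2, 3
d = r₁ − r₂: 1, -4, -1, 0, 3, 1
d²: 1, 16, 1, 0, 9, 1; Σd² = 28
ρ = 1 − 6·28/(6·35) = 1 − 168/210 = 0.200

0.200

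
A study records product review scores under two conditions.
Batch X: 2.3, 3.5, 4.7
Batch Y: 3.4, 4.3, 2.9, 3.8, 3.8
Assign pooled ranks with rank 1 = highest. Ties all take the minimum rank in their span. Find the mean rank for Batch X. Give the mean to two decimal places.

Sorted (descending): 4.7, 4.3, 3.8, 3.8, 3.5, 3.4, 2.9, 2.3
The 2 values of 3.8 occupy positions 3–4 → each gets rank 3.
Batch X values → pooled ranks: 2.3→8, 3.5→5, 4.7→1
Mean rank = (8 + 5 + 1) / 3 = 4.67

4.67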